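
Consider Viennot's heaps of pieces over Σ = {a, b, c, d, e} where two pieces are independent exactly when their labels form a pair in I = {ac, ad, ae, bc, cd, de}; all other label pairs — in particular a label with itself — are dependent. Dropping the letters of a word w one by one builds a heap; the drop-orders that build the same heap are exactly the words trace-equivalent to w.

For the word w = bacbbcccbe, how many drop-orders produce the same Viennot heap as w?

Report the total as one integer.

126

drop 0:b onto floor
drop 1:a onto {0:b}
drop 2:c onto floor
drop 3:b onto {1:a}
drop 4:b onto {3:b}
drop 5:c onto {2:c}
drop 6:c onto {5:c}
drop 7:c onto {6:c}
drop 8:b onto {4:b}
drop 9:e onto {7:c, 8:b}
ground layer = {0:b, 2:c}
drop-orders for the pieces not yet dropped (sum over which currently-grounded one goes next):
  1 to go: {9} 1
  2 to go: {7,9} 1  {8,9} 1
  3 to go: {4,8,9} 1  {6,7,9} 1  {7,8,9} 2
  4 to go: {3,4,8,9} 1  {4,7,8,9} 3  {5,6,7,9} 1  {6,7,8,9} 3
  5 to go: {1,3,4,8,9} 1  {2,5,6,7,9} 1  {3,4,7,8,9} 4  {4,6,7,8,9} 6  {5,6,7,8,9} 4
  6 to go: {0,1,3,4,8,9} 1  {1,3,4,7,8,9} 5  {2,5,6,7,8,9} 5  {3,4,6,7,8,9} 10  {4,5,6,7,8,9} 10
  7 to go: {0,1,3,4,7,8,9} 6  {1,3,4,6,7,8,9} 15  {2,4,5,6,7,8,9} 15  {3,4,5,6,7,8,9} 20
  8 to go: {0,1,3,4,6,7,8,9} 21  {1,3,4,5,6,7,8,9} 35  {2,3,4,5,6,7,8,9} 35
  if 0:b drops first: 70 orders
  if 2:c drops first: 56 orders
heap linearizations: 126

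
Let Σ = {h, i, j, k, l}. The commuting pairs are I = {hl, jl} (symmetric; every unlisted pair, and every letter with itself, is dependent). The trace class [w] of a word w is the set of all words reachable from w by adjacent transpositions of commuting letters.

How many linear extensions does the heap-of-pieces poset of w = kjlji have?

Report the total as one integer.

#0=k has no predecessor
#1=j depends on [0:k]
#2=l depends on [0:k]
#3=j depends on [1:j]
#4=i depends on [2:l, 3:j]
sources: [0:k]
N(rest) = Σ N(rest − s) over sources s of rest; N(one piece) = 1:
  size 1 → [4]=1
  size 2 → [2,4]=1  [3,4]=1
  size 3 → [1,3,4]=1  [2,3,4]=2
  first=0(k) contributes 3

3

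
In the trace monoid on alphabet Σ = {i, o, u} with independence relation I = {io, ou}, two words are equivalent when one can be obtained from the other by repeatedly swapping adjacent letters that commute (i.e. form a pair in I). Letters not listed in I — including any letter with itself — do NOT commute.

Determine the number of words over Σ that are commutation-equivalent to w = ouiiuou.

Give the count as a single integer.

#0=o has no predecessor
#1=u has no predecessor
#2=i depends on [1:u]
#3=i depends on [2:i]
#4=u depends on [3:i]
#5=o depends on [0:o]
#6=u depends on [4:u]
sources: [0:o, 1:u]
N(rest) = Σ N(rest − s) over sources s of rest; N(one piece) = 1:
  size 1 → [5]=1  [6]=1
  size 2 → [0,5]=1  [4,6]=1  [5,6]=2
  size 3 → [0,5,6]=3  [3,4,6]=1  [4,5,6]=3
  size 4 → [0,4,5,6]=6  [2,3,4,6]=1  [3,4,5,6]=4
  size 5 → [0,3,4,5,6]=10  [1,2,3,4,6]=1  [2,3,4,5,6]=5
  first=0(o) contributes 6
  first=1(u) contributes 15
|[w]| = 21

21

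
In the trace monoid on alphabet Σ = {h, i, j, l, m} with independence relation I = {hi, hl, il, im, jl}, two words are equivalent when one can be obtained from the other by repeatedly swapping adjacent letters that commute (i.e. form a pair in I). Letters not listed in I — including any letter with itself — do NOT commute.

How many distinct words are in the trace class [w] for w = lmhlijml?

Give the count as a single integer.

drop 0:l onto floor
drop 1:m onto {0:l}
drop 2:h onto {1:m}
drop 3:l onto {1:m}
drop 4:i onto floor
drop 5:j onto {2:h, 4:i}
drop 6:m onto {3:l, 5:j}
drop 7:l onto {6:m}
ground layer = {0:l, 4:i}
drop-orders for the pieces not yet dropped (sum over which currently-grounded one goes next):
  1 to go: {7} 1
  2 to go: {6,7} 1
  3 to go: {3,6,7} 1  {5,6,7} 1
  4 to go: {2,5,6,7} 1  {3,5,6,7} 2  {4,5,6,7} 1
  5 to go: {2,3,5,6,7} 3  {2,4,5,6,7} 2  {3,4,5,6,7} 3
  6 to go: {1,2,3,5,6,7} 3  {2,3,4,5,6,7} 8
  if 0:l drops first: 11 orders
  if 4:i drops first: 3 orders
heap linearizations: 14

14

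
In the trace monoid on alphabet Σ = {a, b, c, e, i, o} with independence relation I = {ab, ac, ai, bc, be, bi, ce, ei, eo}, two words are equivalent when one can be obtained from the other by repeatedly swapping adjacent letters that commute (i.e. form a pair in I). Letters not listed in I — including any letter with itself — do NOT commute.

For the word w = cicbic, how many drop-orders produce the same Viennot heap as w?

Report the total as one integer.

6

drop 0:c onto floor
drop 1:i onto {0:c}
drop 2:c onto {1:i}
drop 3:b onto floor
drop 4:i onto {2:c}
drop 5:c onto {4:i}
ground layer = {0:c, 3:b}
drop-orders for the pieces not yet dropped (sum over which currently-grounded one goes next):
  1 to go: {3} 1  {5} 1
  2 to go: {3,5} 2  {4,5} 1
  3 to go: {2,4,5} 1  {3,4,5} 3
  4 to go: {1,2,4,5} 1  {2,3,4,5} 4
  if 0:c drops first: 5 orders
  if 3:b drops first: 1 orders
heap linearizations: 6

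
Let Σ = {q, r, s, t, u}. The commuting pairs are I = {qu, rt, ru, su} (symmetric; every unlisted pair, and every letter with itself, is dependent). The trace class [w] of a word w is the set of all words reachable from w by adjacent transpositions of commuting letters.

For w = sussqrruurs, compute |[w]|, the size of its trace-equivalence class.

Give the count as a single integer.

165

#0=s has no predecessor
#1=u has no predecessor
#2=s depends on [0:s]
#3=s depends on [2:s]
#4=q depends on [3:s]
#5=r depends on [4:q]
#6=r depends on [5:r]
#7=u depends on [1:u]
#8=u depends on [7:u]
#9=r depends on [6:r]
#10=s depends on [9:r]
sources: [0:s, 1:u]
N(rest) = Σ N(rest − s) over sources s of rest; N(one piece) = 1:
  size 1 → [8]=1  [10]=1
  size 2 → [7,8]=1  [8,10]=2  [9,10]=1
  size 3 → [1,7,8]=1  [6,9,10]=1  [7,8,10]=3  [8,9,10]=3
  size 4 → [1,7,8,10]=4  [5,6,9,10]=1  [6,8,9,10]=4  [7,8,9,10]=6
  size 5 → [1,7,8,9,10]=10  [4,5,6,9,10]=1  [5,6,8,9,10]=5  [6,7,8,9,10]=10
  size 6 → [1,6,7,8,9,10]=20  [3,4,5,6,9,10]=1  [4,5,6,8,9,10]=6  [5,6,7,8,9,10]=15
  size 7 → [1,5,6,7,8,9,10]=35  [2,3,4,5,6,9,10]=1  [3,4,5,6,8,9,10]=7  [4,5,6,7,8,9,10]=21
  size 8 → [0,2,3,4,5,6,9,10]=1  [1,4,5,6,7,8,9,10]=56  [2,3,4,5,6,8,9,10]=8  [3,4,5,6,7,8,9,10]=28
  size 9 → [0,2,3,4,5,6,8,9,10]=9  [1,3,4,5,6,7,8,9,10]=84  [2,3,4,5,6,7,8,9,10]=36
  first=0(s) contributes 120
  first=1(u) contributes 45
|[w]| = 165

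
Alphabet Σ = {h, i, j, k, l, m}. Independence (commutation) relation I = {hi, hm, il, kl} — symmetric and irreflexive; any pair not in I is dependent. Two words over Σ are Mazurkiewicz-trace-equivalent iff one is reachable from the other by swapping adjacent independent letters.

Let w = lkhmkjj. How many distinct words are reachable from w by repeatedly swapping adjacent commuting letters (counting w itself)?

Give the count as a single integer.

#0=l has no predecessor
#1=k has no predecessor
#2=h depends on [0:l, 1:k]
#3=m depends on [0:l, 1:k]
#4=k depends on [2:h, 3:m]
#5=j depends on [4:k]
#6=j depends on [5:j]
sources: [0:l, 1:k]
N(rest) = Σ N(rest − s) over sources s of rest; N(one piece) = 1:
  size 1 → [6]=1
  size 2 → [5,6]=1
  size 3 → [4,5,6]=1
  size 4 → [2,4,5,6]=1  [3,4,5,6]=1
  size 5 → [2,3,4,5,6]=2
  first=0(l) contributes 2
  first=1(k) contributes 2
|[w]| = 4

4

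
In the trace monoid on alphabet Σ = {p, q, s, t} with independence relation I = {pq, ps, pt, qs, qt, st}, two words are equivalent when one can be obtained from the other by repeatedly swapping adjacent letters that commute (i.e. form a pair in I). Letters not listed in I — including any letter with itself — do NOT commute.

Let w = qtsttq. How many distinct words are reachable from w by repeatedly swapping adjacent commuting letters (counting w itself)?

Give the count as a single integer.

drop 0:q onto floor
drop 1:t onto floor
drop 2:s onto floor
drop 3:t onto {1:t}
drop 4:t onto {3:t}
drop 5:q onto {0:q}
ground layer = {0:q, 1:t, 2:s}
drop-orders for the pieces not yet dropped (sum over which currently-grounded one goes next):
  1 to go: {2} 1  {4} 1  {5} 1
  2 to go: {0,5} 1  {2,4} 2  {2,5} 2  {3,4} 1  {4,5} 2
  3 to go: {0,2,5} 3  {0,4,5} 3  {1,3,4} 1  {2,3,4} 3  {2,4,5} 6  {3,4,5} 3
  4 to go: {0,2,4,5} 12  {0,3,4,5} 6  {1,2,3,4} 4  {1,3,4,5} 4  {2,3,4,5} 12
  if 0:q drops first: 20 orders
  if 1:t drops first: 30 orders
  if 2:s drops first: 10 orders
heap linearizations: 60

60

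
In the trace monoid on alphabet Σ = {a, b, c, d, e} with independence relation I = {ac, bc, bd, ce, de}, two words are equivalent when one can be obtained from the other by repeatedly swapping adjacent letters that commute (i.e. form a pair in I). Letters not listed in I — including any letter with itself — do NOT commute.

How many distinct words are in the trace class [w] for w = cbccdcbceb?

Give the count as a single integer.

#0=c has no predecessor
#1=b has no predecessor
#2=c depends on [0:c]
#3=c depends on [2:c]
#4=d depends on [3:c]
#5=c depends on [4:d]
#6=b depends on [1:b]
#7=c depends on [5:c]
#8=e depends on [6:b]
#9=b depends on [8:e]
sources: [0:c, 1:b]
N(rest) = Σ N(rest − s) over sources s of rest; N(one piece) = 1:
  size 1 → [7]=1  [9]=1
  size 2 → [5,7]=1  [7,9]=2  [8,9]=1
  size 3 → [4,5,7]=1  [5,7,9]=3  [6,8,9]=1  [7,8,9]=3
  size 4 → [1,6,8,9]=1  [3,4,5,7]=1  [4,5,7,9]=4  [5,7,8,9]=6  [6,7,8,9]=4
  size 5 → [1,6,7,8,9]=5  [2,3,4,5,7]=1  [3,4,5,7,9]=5  [4,5,7,8,9]=10  [5,6,7,8,9]=10
  size 6 → [0,2,3,4,5,7]=1  [1,5,6,7,8,9]=15  [2,3,4,5,7,9]=6  [3,4,5,7,8,9]=15  [4,5,6,7,8,9]=20
  size 7 → [0,2,3,4,5,7,9]=7  [1,4,5,6,7,8,9]=35  [2,3,4,5,7,8,9]=21  [3,4,5,6,7,8,9]=35
  size 8 → [0,2,3,4,5,7,8,9]=28  [1,3,4,5,6,7,8,9]=70  [2,3,4,5,6,7,8,9]=56
  first=0(c) contributes 126
  first=1(b) contributes 84
|[w]| = 210

210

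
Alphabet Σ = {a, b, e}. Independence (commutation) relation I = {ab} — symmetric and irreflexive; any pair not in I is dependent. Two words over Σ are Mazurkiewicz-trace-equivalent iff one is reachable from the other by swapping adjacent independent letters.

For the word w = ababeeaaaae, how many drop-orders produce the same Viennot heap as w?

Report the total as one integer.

0(a) covers ∅
1(b) covers ∅
2(a) covers 0:a
3(b) covers 1:b
4(e) covers 2:a, 3:b
5(e) covers 4:e
6(a) covers 5:e
7(a) covers 6:a
8(a) covers 7:a
9(a) covers 8:a
10(e) covers 9:a
floor of heap: 0:a, 1:b
completions by unplaced set U, small U first (add the entries for U minus each lowest piece of U):
  |U|=1: {10}:1
  |U|=2: {9,10}:1
  |U|=3: {8,9,10}:1
  |U|=4: {7,8,9,10}:1
  |U|=5: {6,7,8,9,10}:1
  |U|=6: {5,6,7,8,9,10}:1
  |U|=7: {4,5,6,7,8,9,10}:1
  |U|=8: {2,4,5,6,7,8,9,10}:1  {3,4,5,6,7,8,9,10}:1
  |U|=9: {0,2,4,5,6,7,8,9,10}:1  {1,3,4,5,6,7,8,9,10}:1  {2,3,4,5,6,7,8,9,10}:2
  start at 0(a): 3
  start at 1(b): 3
sum over floor = 6

6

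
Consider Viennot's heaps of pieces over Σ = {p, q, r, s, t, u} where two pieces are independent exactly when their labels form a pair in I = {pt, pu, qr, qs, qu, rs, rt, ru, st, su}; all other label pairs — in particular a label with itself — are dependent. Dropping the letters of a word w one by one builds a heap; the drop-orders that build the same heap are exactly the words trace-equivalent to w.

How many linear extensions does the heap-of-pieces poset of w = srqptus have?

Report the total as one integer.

62

0(s) covers ∅
1(r) covers ∅
2(q) covers ∅
3(p) covers 0:s, 1:r, 2:q
4(t) covers 2:q
5(u) covers 4:t
6(s) covers 3:p
floor of heap: 0:s, 1:r, 2:q
completions by unplaced set U, small U first (add the entries for U minus each lowest piece of U):
  |U|=1: {5}:1  {6}:1
  |U|=2: {3,6}:1  {4,5}:1  {5,6}:2
  |U|=3: {0,3,6}:1  {1,3,6}:1  {3,5,6}:3  {4,5,6}:3
  |U|=4: {0,1,3,6}:2  {0,3,5,6}:4  {1,3,5,6}:4  {3,4,5,6}:6
  |U|=5: {0,1,3,5,6}:10  {0,3,4,5,6}:10  {1,3,4,5,6}:10  {2,3,4,5,6}:6
  start at 0(s): 16
  start at 1(r): 16
  start at 2(q): 30
sum over floor = 62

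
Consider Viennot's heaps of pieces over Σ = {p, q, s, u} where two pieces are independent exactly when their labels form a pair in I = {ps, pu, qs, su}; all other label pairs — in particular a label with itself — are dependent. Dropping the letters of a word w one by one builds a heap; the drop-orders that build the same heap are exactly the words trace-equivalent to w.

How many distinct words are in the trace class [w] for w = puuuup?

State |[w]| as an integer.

15

#0=p has no predecessor
#1=u has no predecessor
#2=u depends on [1:u]
#3=u depends on [2:u]
#4=u depends on [3:u]
#5=p depends on [0:p]
sources: [0:p, 1:u]
N(rest) = Σ N(rest − s) over sources s of rest; N(one piece) = 1:
  size 1 → [4]=1  [5]=1
  size 2 → [0,5]=1  [3,4]=1  [4,5]=2
  size 3 → [0,4,5]=3  [2,3,4]=1  [3,4,5]=3
  size 4 → [0,3,4,5]=6  [1,2,3,4]=1  [2,3,4,5]=4
  first=0(p) contributes 5
  first=1(u) contributes 10
|[w]| = 15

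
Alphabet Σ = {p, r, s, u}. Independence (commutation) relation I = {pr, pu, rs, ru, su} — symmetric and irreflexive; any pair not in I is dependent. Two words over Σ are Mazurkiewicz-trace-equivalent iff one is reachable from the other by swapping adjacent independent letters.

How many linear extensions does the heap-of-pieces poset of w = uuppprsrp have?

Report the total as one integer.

756

piece 0:u — minimal
piece 1:u rests on {0:u}
piece 2:p — minimal
piece 3:p rests on {2:p}
piece 4:p rests on {3:p}
piece 5:r — minimal
piece 6:s rests on {4:p}
piece 7:r rests on {5:r}
piece 8:p rests on {6:s}
minimal pieces: {0:u, 2:p, 5:r}
ways to finish when only these pieces remain (= sum over removing one remaining piece with nothing left below it):
  1 left: {1}→1  {7}→1  {8}→1
  2 left: {0,1}→1  {1,7}→2  {1,8}→2  {5,7}→1  {6,8}→1  {7,8}→2
  3 left: {0,1,7}→3  {0,1,8}→3  {1,5,7}→3  {1,6,8}→3  {1,7,8}→6  {4,6,8}→1  {5,7,8}→3  {6,7,8}→3
  4 left: {0,1,5,7}→6  {0,1,6,8}→6  {0,1,7,8}→12  {1,4,6,8}→4  {1,5,7,8}→12  {1,6,7,8}→12  {3,4,6,8}→1  {4,6,7,8}→4  {5,6,7,8}→6
  5 left: {0,1,4,6,8}→10  {0,1,5,7,8}→30  {0,1,6,7,8}→30  {1,3,4,6,8}→5  {1,4,6,7,8}→20  {1,5,6,7,8}→30  {2,3,4,6,8}→1  {3,4,6,7,8}→5  {4,5,6,7,8}→10
  6 left: {0,1,3,4,6,8}→15  {0,1,4,6,7,8}→60  {0,1,5,6,7,8}→90  {1,2,3,4,6,8}→6  {1,3,4,6,7,8}→30  {1,4,5,6,7,8}→60  {2,3,4,6,7,8}→6  {3,4,5,6,7,8}→15
  7 left: {0,1,2,3,4,6,8}→21  {0,1,3,4,6,7,8}→105  {0,1,4,5,6,7,8}→210  {1,2,3,4,6,7,8}→42  {1,3,4,5,6,7,8}→105  {2,3,4,5,6,7,8}→21
  placing 0:u first → 168 extensions
  placing 2:p first → 420 extensions
  placing 5:r first → 168 extensions
total linear extensions = 756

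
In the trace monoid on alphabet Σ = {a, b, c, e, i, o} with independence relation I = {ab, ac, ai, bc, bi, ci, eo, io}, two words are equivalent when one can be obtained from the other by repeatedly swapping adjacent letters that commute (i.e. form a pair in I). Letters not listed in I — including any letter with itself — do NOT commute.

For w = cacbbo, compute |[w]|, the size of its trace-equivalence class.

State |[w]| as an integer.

30

drop 0:c onto floor
drop 1:a onto floor
drop 2:c onto {0:c}
drop 3:b onto floor
drop 4:b onto {3:b}
drop 5:o onto {1:a, 2:c, 4:b}
ground layer = {0:c, 1:a, 3:b}
drop-orders for the pieces not yet dropped (sum over which currently-grounded one goes next):
  1 to go: {5} 1
  2 to go: {1,5} 1  {2,5} 1  {4,5} 1
  3 to go: {0,2,5} 1  {1,2,5} 2  {1,4,5} 2  {2,4,5} 2  {3,4,5} 1
  4 to go: {0,1,2,5} 3  {0,2,4,5} 3  {1,2,4,5} 6  {1,3,4,5} 3  {2,3,4,5} 3
  if 0:c drops first: 12 orders
  if 1:a drops first: 6 orders
  if 3:b drops first: 12 orders
heap linearizations: 30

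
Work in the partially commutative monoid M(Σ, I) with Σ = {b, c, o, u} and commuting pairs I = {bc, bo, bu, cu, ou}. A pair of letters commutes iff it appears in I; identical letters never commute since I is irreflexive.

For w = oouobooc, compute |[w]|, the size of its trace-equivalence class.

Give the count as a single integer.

drop 0:o onto floor
drop 1:o onto {0:o}
drop 2:u onto floor
drop 3:o onto {1:o}
drop 4:b onto floor
drop 5:o onto {3:o}
drop 6:o onto {5:o}
drop 7:c onto {6:o}
ground layer = {0:o, 2:u, 4:b}
drop-orders for the pieces not yet dropped (sum over which currently-grounded one goes next):
  1 to go: {2} 1  {4} 1  {7} 1
  2 to go: {2,4} 2  {2,7} 2  {4,7} 2  {6,7} 1
  3 to go: {2,4,7} 6  {2,6,7} 3  {4,6,7} 3  {5,6,7} 1
  4 to go: {2,4,6,7} 12  {2,5,6,7} 4  {3,5,6,7} 1  {4,5,6,7} 4
  5 to go: {1,3,5,6,7} 1  {2,3,5,6,7} 5  {2,4,5,6,7} 20  {3,4,5,6,7} 5
  6 to go: {0,1,3,5,6,7} 1  {1,2,3,5,6,7} 6  {1,3,4,5,6,7} 6  {2,3,4,5,6,7} 30
  if 0:o drops first: 42 orders
  if 2:u drops first: 7 orders
  if 4:b drops first: 7 orders
heap linearizations: 56

56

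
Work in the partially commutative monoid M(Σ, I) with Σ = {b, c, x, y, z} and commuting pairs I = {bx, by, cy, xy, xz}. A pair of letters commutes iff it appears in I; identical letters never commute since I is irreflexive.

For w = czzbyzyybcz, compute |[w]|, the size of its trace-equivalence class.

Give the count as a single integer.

#0=c has no predecessor
#1=z depends on [0:c]
#2=z depends on [1:z]
#3=b depends on [2:z]
#4=y depends on [2:z]
#5=z depends on [3:b, 4:y]
#6=y depends on [5:z]
#7=y depends on [6:y]
#8=b depends on [5:z]
#9=c depends on [8:b]
#10=z depends on [7:y, 9:c]
sources: [0:c]
N(rest) = Σ N(rest − s) over sources s of rest; N(one piece) = 1:
  size 1 → [10]=1
  size 2 → [7,10]=1  [9,10]=1
  size 3 → [6,7,10]=1  [7,9,10]=2  [8,9,10]=1
  size 4 → [6,7,9,10]=3  [7,8,9,10]=3
  size 5 → [6,7,8,9,10]=6
  size 6 → [5,6,7,8,9,10]=6
  size 7 → [3,5,6,7,8,9,10]=6  [4,5,6,7,8,9,10]=6
  size 8 → [3,4,5,6,7,8,9,10]=12
  size 9 → [2,3,4,5,6,7,8,9,10]=12
  first=0(c) contributes 12

12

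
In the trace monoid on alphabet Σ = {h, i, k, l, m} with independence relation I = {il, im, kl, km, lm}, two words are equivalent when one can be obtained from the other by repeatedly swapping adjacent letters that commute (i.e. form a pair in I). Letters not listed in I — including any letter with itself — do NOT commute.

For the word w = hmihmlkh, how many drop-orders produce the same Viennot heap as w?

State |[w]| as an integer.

12

piece 0:h — minimal
piece 1:m rests on {0:h}
piece 2:i rests on {0:h}
piece 3:h rests on {1:m, 2:i}
piece 4:m rests on {3:h}
piece 5:l rests on {3:h}
piece 6:k rests on {3:h}
piece 7:h rests on {4:m, 5:l, 6:k}
minimal pieces: {0:h}
ways to finish when only these pieces remain (= sum over removing one remaining piece with nothing left below it):
  1 left: {7}→1
  2 left: {4,7}→1  {5,7}→1  {6,7}→1
  3 left: {4,5,7}→2  {4,6,7}→2  {5,6,7}→2
  4 left: {4,5,6,7}→6
  5 left: {3,4,5,6,7}→6
  6 left: {1,3,4,5,6,7}→6  {2,3,4,5,6,7}→6
  placing 0:h first → 12 extensions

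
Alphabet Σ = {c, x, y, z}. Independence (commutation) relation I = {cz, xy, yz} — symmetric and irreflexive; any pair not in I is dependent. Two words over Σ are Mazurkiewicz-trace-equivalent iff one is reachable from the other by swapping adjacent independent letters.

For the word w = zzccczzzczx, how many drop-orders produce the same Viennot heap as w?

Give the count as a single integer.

0(z) covers ∅
1(z) covers 0:z
2(c) covers ∅
3(c) covers 2:c
4(c) covers 3:c
5(z) covers 1:z
6(z) covers 5:z
7(z) covers 6:z
8(c) covers 4:c
9(z) covers 7:z
10(x) covers 8:c, 9:z
floor of heap: 0:z, 2:c
completions by unplaced set U, small U first (add the entries for U minus each lowest piece of U):
  |U|=1: {10}:1
  |U|=2: {8,10}:1  {9,10}:1
  |U|=3: {4,8,10}:1  {7,9,10}:1  {8,9,10}:2
  |U|=4: {3,4,8,10}:1  {4,8,9,10}:3  {6,7,9,10}:1  {7,8,9,10}:3
  |U|=5: {2,3,4,8,10}:1  {3,4,8,9,10}:4  {4,7,8,9,10}:6  {5,6,7,9,10}:1  {6,7,8,9,10}:4
  |U|=6: {1,5,6,7,9,10}:1  {2,3,4,8,9,10}:5  {3,4,7,8,9,10}:10  {4,6,7,8,9,10}:10  {5,6,7,8,9,10}:5
  |U|=7: {0,1,5,6,7,9,10}:1  {1,5,6,7,8,9,10}:6  {2,3,4,7,8,9,10}:15  {3,4,6,7,8,9,10}:20  {4,5,6,7,8,9,10}:15
  |U|=8: {0,1,5,6,7,8,9,10}:7  {1,4,5,6,7,8,9,10}:21  {2,3,4,6,7,8,9,10}:35  {3,4,5,6,7,8,9,10}:35
  |U|=9: {0,1,4,5,6,7,8,9,10}:28  {1,3,4,5,6,7,8,9,10}:56  {2,3,4,5,6,7,8,9,10}:70
  start at 0(z): 126
  start at 2(c): 84
sum over floor = 210

210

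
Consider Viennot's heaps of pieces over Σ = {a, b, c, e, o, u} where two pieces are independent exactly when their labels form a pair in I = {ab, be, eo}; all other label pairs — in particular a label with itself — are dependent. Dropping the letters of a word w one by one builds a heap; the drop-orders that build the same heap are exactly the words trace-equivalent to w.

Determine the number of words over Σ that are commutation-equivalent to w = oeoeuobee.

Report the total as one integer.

36

#0=o has no predecessor
#1=e has no predecessor
#2=o depends on [0:o]
#3=e depends on [1:e]
#4=u depends on [2:o, 3:e]
#5=o depends on [4:u]
#6=b depends on [5:o]
#7=e depends on [4:u]
#8=e depends on [7:e]
sources: [0:o, 1:e]
N(rest) = Σ N(rest − s) over sources s of rest; N(one piece) = 1:
  size 1 → [6]=1  [8]=1
  size 2 → [5,6]=1  [6,8]=2  [7,8]=1
  size 3 → [5,6,8]=3  [6,7,8]=3
  size 4 → [5,6,7,8]=6
  size 5 → [4,5,6,7,8]=6
  size 6 → [2,4,5,6,7,8]=6  [3,4,5,6,7,8]=6
  size 7 → [0,2,4,5,6,7,8]=6  [1,3,4,5,6,7,8]=6  [2,3,4,5,6,7,8]=12
  first=0(o) contributes 18
  first=1(e) contributes 18
|[w]| = 36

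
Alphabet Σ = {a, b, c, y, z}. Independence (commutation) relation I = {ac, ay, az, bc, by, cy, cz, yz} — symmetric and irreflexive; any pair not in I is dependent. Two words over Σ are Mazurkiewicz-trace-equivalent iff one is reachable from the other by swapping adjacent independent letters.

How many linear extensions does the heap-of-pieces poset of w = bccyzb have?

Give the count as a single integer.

drop 0:b onto floor
drop 1:c onto floor
drop 2:c onto {1:c}
drop 3:y onto floor
drop 4:z onto {0:b}
drop 5:b onto {4:z}
ground layer = {0:b, 1:c, 3:y}
drop-orders for the pieces not yet dropped (sum over which currently-grounded one goes next):
  1 to go: {2} 1  {3} 1  {5} 1
  2 to go: {1,2} 1  {2,3} 2  {2,5} 2  {3,5} 2  {4,5} 1
  3 to go: {0,4,5} 1  {1,2,3} 3  {1,2,5} 3  {2,3,5} 6  {2,4,5} 3  {3,4,5} 3
  4 to go: {0,2,4,5} 4  {0,3,4,5} 4  {1,2,3,5} 12  {1,2,4,5} 6  {2,3,4,5} 12
  if 0:b drops first: 30 orders
  if 1:c drops first: 20 orders
  if 3:y drops first: 10 orders
heap linearizations: 60

60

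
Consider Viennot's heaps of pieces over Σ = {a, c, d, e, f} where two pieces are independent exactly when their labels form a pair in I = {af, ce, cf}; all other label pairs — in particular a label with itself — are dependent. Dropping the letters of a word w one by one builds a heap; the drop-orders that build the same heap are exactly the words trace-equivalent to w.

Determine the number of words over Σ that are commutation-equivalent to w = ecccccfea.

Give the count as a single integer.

56

#0=e has no predecessor
#1=c has no predecessor
#2=c depends on [1:c]
#3=c depends on [2:c]
#4=c depends on [3:c]
#5=c depends on [4:c]
#6=f depends on [0:e]
#7=e depends on [6:f]
#8=a depends on [5:c, 7:e]
sources: [0:e, 1:c]
N(rest) = Σ N(rest − s) over sources s of rest; N(one piece) = 1:
  size 1 → [8]=1
  size 2 → [5,8]=1  [7,8]=1
  size 3 → [4,5,8]=1  [5,7,8]=2  [6,7,8]=1
  size 4 → [0,6,7,8]=1  [3,4,5,8]=1  [4,5,7,8]=3  [5,6,7,8]=3
  size 5 → [0,5,6,7,8]=4  [2,3,4,5,8]=1  [3,4,5,7,8]=4  [4,5,6,7,8]=6
  size 6 → [0,4,5,6,7,8]=10  [1,2,3,4,5,8]=1  [2,3,4,5,7,8]=5  [3,4,5,6,7,8]=10
  size 7 → [0,3,4,5,6,7,8]=20  [1,2,3,4,5,7,8]=6  [2,3,4,5,6,7,8]=15
  first=0(e) contributes 21
  first=1(c) contributes 35
|[w]| = 56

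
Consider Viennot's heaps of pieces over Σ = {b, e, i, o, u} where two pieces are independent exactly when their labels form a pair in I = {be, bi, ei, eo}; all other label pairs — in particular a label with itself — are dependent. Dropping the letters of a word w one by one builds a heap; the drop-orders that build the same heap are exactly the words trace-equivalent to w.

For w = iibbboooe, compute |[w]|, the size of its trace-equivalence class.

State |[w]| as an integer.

piece 0:i — minimal
piece 1:i rests on {0:i}
piece 2:b — minimal
piece 3:b rests on {2:b}
piece 4:b rests on {3:b}
piece 5:o rests on {1:i, 4:b}
piece 6:o rests on {5:o}
piece 7:o rests on {6:o}
piece 8:e — minimal
minimal pieces: {0:i, 2:b, 8:e}
ways to finish when only these pieces remain (= sum over removing one remaining piece with nothing left below it):
  1 left: {7}→1  {8}→1
  2 left: {6,7}→1  {7,8}→2
  3 left: {5,6,7}→1  {6,7,8}→3
  4 left: {1,5,6,7}→1  {4,5,6,7}→1  {5,6,7,8}→4
  5 left: {0,1,5,6,7}→1  {1,4,5,6,7}→2  {1,5,6,7,8}→5  {3,4,5,6,7}→1  {4,5,6,7,8}→5
  6 left: {0,1,4,5,6,7}→3  {0,1,5,6,7,8}→6  {1,3,4,5,6,7}→3  {1,4,5,6,7,8}→12  {2,3,4,5,6,7}→1  {3,4,5,6,7,8}→6
  7 left: {0,1,3,4,5,6,7}→6  {0,1,4,5,6,7,8}→21  {1,2,3,4,5,6,7}→4  {1,3,4,5,6,7,8}→21  {2,3,4,5,6,7,8}→7
  placing 0:i first → 32 extensions
  placing 2:b first → 48 extensions
  placing 8:e first → 10 extensions
total linear extensions = 90

90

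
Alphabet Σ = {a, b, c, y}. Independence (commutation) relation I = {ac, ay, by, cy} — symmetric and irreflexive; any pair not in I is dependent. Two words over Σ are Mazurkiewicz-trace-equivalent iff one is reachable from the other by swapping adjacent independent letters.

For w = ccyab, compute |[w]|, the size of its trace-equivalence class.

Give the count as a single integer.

#0=c has no predecessor
#1=c depends on [0:c]
#2=y has no predecessor
#3=a has no predecessor
#4=b depends on [1:c, 3:a]
sources: [0:c, 2:y, 3:a]
N(rest) = Σ N(rest − s) over sources s of rest; N(one piece) = 1:
  size 1 → [2]=1  [4]=1
  size 2 → [1,4]=1  [2,4]=2  [3,4]=1
  size 3 → [0,1,4]=1  [1,2,4]=3  [1,3,4]=2  [2,3,4]=3
  first=0(c) contributes 8
  first=2(y) contributes 3
  first=3(a) contributes 4
|[w]| = 15

15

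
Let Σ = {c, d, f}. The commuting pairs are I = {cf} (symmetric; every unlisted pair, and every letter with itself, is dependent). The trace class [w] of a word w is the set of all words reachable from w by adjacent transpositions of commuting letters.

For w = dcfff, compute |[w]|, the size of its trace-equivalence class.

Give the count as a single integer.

4

#0=d has no predecessor
#1=c depends on [0:d]
#2=f depends on [0:d]
#3=f depends on [2:f]
#4=f depends on [3:f]
sources: [0:d]
N(rest) = Σ N(rest − s) over sources s of rest; N(one piece) = 1:
  size 1 → [1]=1  [4]=1
  size 2 → [1,4]=2  [3,4]=1
  size 3 → [1,3,4]=3  [2,3,4]=1
  first=0(d) contributes 4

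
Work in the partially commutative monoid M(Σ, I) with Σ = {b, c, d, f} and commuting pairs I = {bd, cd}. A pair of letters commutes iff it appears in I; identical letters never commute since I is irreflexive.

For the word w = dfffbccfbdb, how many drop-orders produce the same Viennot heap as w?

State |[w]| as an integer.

0(d) covers ∅
1(f) covers 0:d
2(f) covers 1:f
3(f) covers 2:f
4(b) covers 3:f
5(c) covers 4:b
6(c) covers 5:c
7(f) covers 6:c
8(b) covers 7:f
9(d) covers 7:f
10(b) covers 8:b
floor of heap: 0:d
completions by unplaced set U, small U first (add the entries for U minus each lowest piece of U):
  |U|=1: {9}:1  {10}:1
  |U|=2: {8,10}:1  {9,10}:2
  |U|=3: {8,9,10}:3
  |U|=4: {7,8,9,10}:3
  |U|=5: {6,7,8,9,10}:3
  |U|=6: {5,6,7,8,9,10}:3
  |U|=7: {4,5,6,7,8,9,10}:3
  |U|=8: {3,4,5,6,7,8,9,10}:3
  |U|=9: {2,3,4,5,6,7,8,9,10}:3
  start at 0(d): 3

3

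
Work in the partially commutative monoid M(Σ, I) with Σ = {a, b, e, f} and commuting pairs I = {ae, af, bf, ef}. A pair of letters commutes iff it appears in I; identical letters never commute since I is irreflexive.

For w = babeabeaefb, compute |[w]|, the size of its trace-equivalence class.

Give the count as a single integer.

drop 0:b onto floor
drop 1:a onto {0:b}
drop 2:b onto {1:a}
drop 3:e onto {2:b}
drop 4:a onto {2:b}
drop 5:b onto {3:e, 4:a}
drop 6:e onto {5:b}
drop 7:a onto {5:b}
drop 8:e onto {6:e}
drop 9:f onto floor
drop 10:b onto {7:a, 8:e}
ground layer = {0:b, 9:f}
drop-orders for the pieces not yet dropped (sum over which currently-grounded one goes next):
  1 to go: {9} 1  {10} 1
  2 to go: {7,10} 1  {8,10} 1  {9,10} 2
  3 to go: {6,8,10} 1  {7,8,10} 2  {7,9,10} 3  {8,9,10} 3
  4 to go: {6,7,8,10} 3  {6,8,9,10} 4  {7,8,9,10} 8
  5 to go: {5,6,7,8,10} 3  {6,7,8,9,10} 15
  6 to go: {3,5,6,7,8,10} 3  {4,5,6,7,8,10} 3  {5,6,7,8,9,10} 18
  7 to go: {3,4,5,6,7,8,10} 6  {3,5,6,7,8,9,10} 21  {4,5,6,7,8,9,10} 21
  8 to go: {2,3,4,5,6,7,8,10} 6  {3,4,5,6,7,8,9,10} 48
  9 to go: {1,2,3,4,5,6,7,8,10} 6  {2,3,4,5,6,7,8,9,10} 54
  if 0:b drops first: 60 orders
  if 9:f drops first: 6 orders
heap linearizations: 66

66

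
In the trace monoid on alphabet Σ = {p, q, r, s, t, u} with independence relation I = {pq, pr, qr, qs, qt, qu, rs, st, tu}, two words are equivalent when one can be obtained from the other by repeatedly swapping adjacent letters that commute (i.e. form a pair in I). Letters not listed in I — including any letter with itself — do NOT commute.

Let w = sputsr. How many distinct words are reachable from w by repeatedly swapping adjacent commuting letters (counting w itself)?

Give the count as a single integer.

#0=s has no predecessor
#1=p depends on [0:s]
#2=u depends on [1:p]
#3=t depends on [1:p]
#4=s depends on [2:u]
#5=r depends on [2:u, 3:t]
sources: [0:s]
N(rest) = Σ N(rest − s) over sources s of rest; N(one piece) = 1:
  size 1 → [4]=1  [5]=1
  size 2 → [3,5]=1  [4,5]=2
  size 3 → [2,4,5]=2  [3,4,5]=3
  size 4 → [2,3,4,5]=5
  first=0(s) contributes 5

5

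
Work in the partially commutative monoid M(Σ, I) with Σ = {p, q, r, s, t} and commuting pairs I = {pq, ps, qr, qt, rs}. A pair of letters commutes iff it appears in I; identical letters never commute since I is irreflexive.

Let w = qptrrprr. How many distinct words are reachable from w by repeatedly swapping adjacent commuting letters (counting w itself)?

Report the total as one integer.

8

#0=q has no predecessor
#1=p has no predecessor
#2=t depends on [1:p]
#3=r depends on [2:t]
#4=r depends on [3:r]
#5=p depends on [4:r]
#6=r depends on [5:p]
#7=r depends on [6:r]
sources: [0:q, 1:p]
N(rest) = Σ N(rest − s) over sources s of rest; N(one piece) = 1:
  size 1 → [0]=1  [7]=1
  size 2 → [0,7]=2  [6,7]=1
  size 3 → [0,6,7]=3  [5,6,7]=1
  size 4 → [0,5,6,7]=4  [4,5,6,7]=1
  size 5 → [0,4,5,6,7]=5  [3,4,5,6,7]=1
  size 6 → [0,3,4,5,6,7]=6  [2,3,4,5,6,7]=1
  first=0(q) contributes 1
  first=1(p) contributes 7
|[w]| = 8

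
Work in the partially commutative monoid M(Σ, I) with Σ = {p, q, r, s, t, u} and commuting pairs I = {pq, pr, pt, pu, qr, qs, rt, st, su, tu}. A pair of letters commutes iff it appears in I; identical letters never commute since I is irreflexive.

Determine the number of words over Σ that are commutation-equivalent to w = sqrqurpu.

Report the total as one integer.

38

0(s) covers ∅
1(q) covers ∅
2(r) covers 0:s
3(q) covers 1:q
4(u) covers 2:r, 3:q
5(r) covers 4:u
6(p) covers 0:s
7(u) covers 5:r
floor of heap: 0:s, 1:q
completions by unplaced set U, small U first (add the entries for U minus each lowest piece of U):
  |U|=1: {6}:1  {7}:1
  |U|=2: {5,7}:1  {6,7}:2
  |U|=3: {4,5,7}:1  {5,6,7}:3
  |U|=4: {2,4,5,7}:1  {3,4,5,7}:1  {4,5,6,7}:4
  |U|=5: {1,3,4,5,7}:1  {2,3,4,5,7}:2  {2,4,5,6,7}:5  {3,4,5,6,7}:5
  |U|=6: {0,2,4,5,6,7}:5  {1,2,3,4,5,7}:3  {1,3,4,5,6,7}:6  {2,3,4,5,6,7}:12
  start at 0(s): 21
  start at 1(q): 17
sum over floor = 38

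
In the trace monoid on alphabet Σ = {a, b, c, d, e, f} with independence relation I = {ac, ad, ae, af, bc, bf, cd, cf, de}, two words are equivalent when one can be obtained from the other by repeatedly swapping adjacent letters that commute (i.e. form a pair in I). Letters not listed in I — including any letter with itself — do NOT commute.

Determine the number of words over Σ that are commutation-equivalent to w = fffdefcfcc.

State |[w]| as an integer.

piece 0:f — minimal
piece 1:f rests on {0:f}
piece 2:f rests on {1:f}
piece 3:d rests on {2:f}
piece 4:e rests on {2:f}
piece 5:f rests on {3:d, 4:e}
piece 6:c rests on {4:e}
piece 7:f rests on {5:f}
piece 8:c rests on {6:c}
piece 9:c rests on {8:c}
minimal pieces: {0:f}
ways to finish when only these pieces remain (= sum over removing one remaining piece with nothing left below it):
  1 left: {7}→1  {9}→1
  2 left: {5,7}→1  {7,9}→2  {8,9}→1
  3 left: {3,5,7}→1  {5,7,9}→3  {6,8,9}→1  {7,8,9}→3
  4 left: {3,5,7,9}→4  {5,7,8,9}→6  {6,7,8,9}→4
  5 left: {3,5,7,8,9}→10  {5,6,7,8,9}→10
  6 left: {3,5,6,7,8,9}→20  {4,5,6,7,8,9}→10
  7 left: {3,4,5,6,7,8,9}→30
  8 left: {2,3,4,5,6,7,8,9}→30
  placing 0:f first → 30 extensions

30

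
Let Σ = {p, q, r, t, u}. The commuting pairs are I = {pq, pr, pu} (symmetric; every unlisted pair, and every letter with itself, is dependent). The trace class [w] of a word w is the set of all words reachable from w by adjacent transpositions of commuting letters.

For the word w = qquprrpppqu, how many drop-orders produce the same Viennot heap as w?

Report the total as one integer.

0(q) covers ∅
1(q) covers 0:q
2(u) covers 1:q
3(p) covers ∅
4(r) covers 2:u
5(r) covers 4:r
6(p) covers 3:p
7(p) covers 6:p
8(p) covers 7:p
9(q) covers 5:r
10(u) covers 9:q
floor of heap: 0:q, 3:p
completions by unplaced set U, small U first (add the entries for U minus each lowest piece of U):
  |U|=1: {8}:1  {10}:1
  |U|=2: {7,8}:1  {8,10}:2  {9,10}:1
  |U|=3: {5,9,10}:1  {6,7,8}:1  {7,8,10}:3  {8,9,10}:3
  |U|=4: {3,6,7,8}:1  {4,5,9,10}:1  {5,8,9,10}:4  {6,7,8,10}:4  {7,8,9,10}:6
  |U|=5: {2,4,5,9,10}:1  {3,6,7,8,10}:5  {4,5,8,9,10}:5  {5,7,8,9,10}:10  {6,7,8,9,10}:10
  |U|=6: {1,2,4,5,9,10}:1  {2,4,5,8,9,10}:6  {3,6,7,8,9,10}:15  {4,5,7,8,9,10}:15  {5,6,7,8,9,10}:20
  |U|=7: {0,1,2,4,5,9,10}:1  {1,2,4,5,8,9,10}:7  {2,4,5,7,8,9,10}:21  {3,5,6,7,8,9,10}:35  {4,5,6,7,8,9,10}:35
  |U|=8: {0,1,2,4,5,8,9,10}:8  {1,2,4,5,7,8,9,10}:28  {2,4,5,6,7,8,9,10}:56  {3,4,5,6,7,8,9,10}:70
  |U|=9: {0,1,2,4,5,7,8,9,10}:36  {1,2,4,5,6,7,8,9,10}:84  {2,3,4,5,6,7,8,9,10}:126
  start at 0(q): 210
  start at 3(p): 120
sum over floor = 330

330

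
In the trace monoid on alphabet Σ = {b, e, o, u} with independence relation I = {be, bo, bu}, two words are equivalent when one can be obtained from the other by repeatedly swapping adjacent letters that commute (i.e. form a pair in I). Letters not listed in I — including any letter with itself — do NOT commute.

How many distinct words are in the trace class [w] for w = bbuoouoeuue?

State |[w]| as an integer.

drop 0:b onto floor
drop 1:b onto {0:b}
drop 2:u onto floor
drop 3:o onto {2:u}
drop 4:o onto {3:o}
drop 5:u onto {4:o}
drop 6:o onto {5:u}
drop 7:e onto {6:o}
drop 8:u onto {7:e}
drop 9:u onto {8:u}
drop 10:e onto {9:u}
ground layer = {0:b, 2:u}
drop-orders for the pieces not yet dropped (sum over which currently-grounded one goes next):
  1 to go: {1} 1  {10} 1
  2 to go: {0,1} 1  {1,10} 2  {9,10} 1
  3 to go: {0,1,10} 3  {1,9,10} 3  {8,9,10} 1
  4 to go: {0,1,9,10} 6  {1,8,9,10} 4  {7,8,9,10} 1
  5 to go: {0,1,8,9,10} 10  {1,7,8,9,10} 5  {6,7,8,9,10} 1
  6 to go: {0,1,7,8,9,10} 15  {1,6,7,8,9,10} 6  {5,6,7,8,9,10} 1
  7 to go: {0,1,6,7,8,9,10} 21  {1,5,6,7,8,9,10} 7  {4,5,6,7,8,9,10} 1
  8 to go: {0,1,5,6,7,8,9,10} 28  {1,4,5,6,7,8,9,10} 8  {3,4,5,6,7,8,9,10} 1
  9 to go: {0,1,4,5,6,7,8,9,10} 36  {1,3,4,5,6,7,8,9,10} 9  {2,3,4,5,6,7,8,9,10} 1
  if 0:b drops first: 10 orders
  if 2:u drops first: 45 orders
heap linearizations: 55

55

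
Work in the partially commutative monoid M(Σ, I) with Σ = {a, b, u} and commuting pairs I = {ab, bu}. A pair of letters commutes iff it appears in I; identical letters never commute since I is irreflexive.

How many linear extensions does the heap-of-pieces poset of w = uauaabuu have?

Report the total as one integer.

8

0(u) covers ∅
1(a) covers 0:u
2(u) covers 1:a
3(a) covers 2:u
4(a) covers 3:a
5(b) covers ∅
6(u) covers 4:a
7(u) covers 6:u
floor of heap: 0:u, 5:b
completions by unplaced set U, small U first (add the entries for U minus each lowest piece of U):
  |U|=1: {5}:1  {7}:1
  |U|=2: {5,7}:2  {6,7}:1
  |U|=3: {4,6,7}:1  {5,6,7}:3
  |U|=4: {3,4,6,7}:1  {4,5,6,7}:4
  |U|=5: {2,3,4,6,7}:1  {3,4,5,6,7}:5
  |U|=6: {1,2,3,4,6,7}:1  {2,3,4,5,6,7}:6
  start at 0(u): 7
  start at 5(b): 1
sum over floor = 8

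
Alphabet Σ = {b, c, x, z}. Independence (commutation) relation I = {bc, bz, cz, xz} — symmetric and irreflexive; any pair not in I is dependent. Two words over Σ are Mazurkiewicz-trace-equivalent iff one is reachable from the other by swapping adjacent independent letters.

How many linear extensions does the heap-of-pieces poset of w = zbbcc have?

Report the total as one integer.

30

0(z) covers ∅
1(b) covers ∅
2(b) covers 1:b
3(c) covers ∅
4(c) covers 3:c
floor of heap: 0:z, 1:b, 3:c
completions by unplaced set U, small U first (add the entries for U minus each lowest piece of U):
  |U|=1: {0}:1  {2}:1  {4}:1
  |U|=2: {0,2}:2  {0,4}:2  {1,2}:1  {2,4}:2  {3,4}:1
  |U|=3: {0,1,2}:3  {0,2,4}:6  {0,3,4}:3  {1,2,4}:3  {2,3,4}:3
  start at 0(z): 6
  start at 1(b): 12
  start at 3(c): 12
sum over floor = 30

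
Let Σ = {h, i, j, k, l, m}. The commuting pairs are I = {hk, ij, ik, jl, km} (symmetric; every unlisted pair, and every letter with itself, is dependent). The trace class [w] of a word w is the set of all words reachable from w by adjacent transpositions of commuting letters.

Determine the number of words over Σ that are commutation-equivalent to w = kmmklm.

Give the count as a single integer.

6

#0=k has no predecessor
#1=m has no predecessor
#2=m depends on [1:m]
#3=k depends on [0:k]
#4=l depends on [2:m, 3:k]
#5=m depends on [4:l]
sources: [0:k, 1:m]
N(rest) = Σ N(rest − s) over sources s of rest; N(one piece) = 1:
  size 1 → [5]=1
  size 2 → [4,5]=1
  size 3 → [2,4,5]=1  [3,4,5]=1
  size 4 → [0,3,4,5]=1  [1,2,4,5]=1  [2,3,4,5]=2
  first=0(k) contributes 3
  first=1(m) contributes 3
|[w]| = 6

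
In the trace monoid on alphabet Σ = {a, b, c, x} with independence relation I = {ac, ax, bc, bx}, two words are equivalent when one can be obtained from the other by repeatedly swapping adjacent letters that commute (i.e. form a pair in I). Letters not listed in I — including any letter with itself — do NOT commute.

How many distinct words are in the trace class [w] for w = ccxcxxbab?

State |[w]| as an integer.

0(c) covers ∅
1(c) covers 0:c
2(x) covers 1:c
3(c) covers 2:x
4(x) covers 3:c
5(x) covers 4:x
6(b) covers ∅
7(a) covers 6:b
8(b) covers 7:a
floor of heap: 0:c, 6:b
completions by unplaced set U, small U first (add the entries for U minus each lowest piece of U):
  |U|=1: {5}:1  {8}:1
  |U|=2: {4,5}:1  {5,8}:2  {7,8}:1
  |U|=3: {3,4,5}:1  {4,5,8}:3  {5,7,8}:3  {6,7,8}:1
  |U|=4: {2,3,4,5}:1  {3,4,5,8}:4  {4,5,7,8}:6  {5,6,7,8}:4
  |U|=5: {1,2,3,4,5}:1  {2,3,4,5,8}:5  {3,4,5,7,8}:10  {4,5,6,7,8}:10
  |U|=6: {0,1,2,3,4,5}:1  {1,2,3,4,5,8}:6  {2,3,4,5,7,8}:15  {3,4,5,6,7,8}:20
  |U|=7: {0,1,2,3,4,5,8}:7  {1,2,3,4,5,7,8}:21  {2,3,4,5,6,7,8}:35
  start at 0(c): 56
  start at 6(b): 28
sum over floor = 84

84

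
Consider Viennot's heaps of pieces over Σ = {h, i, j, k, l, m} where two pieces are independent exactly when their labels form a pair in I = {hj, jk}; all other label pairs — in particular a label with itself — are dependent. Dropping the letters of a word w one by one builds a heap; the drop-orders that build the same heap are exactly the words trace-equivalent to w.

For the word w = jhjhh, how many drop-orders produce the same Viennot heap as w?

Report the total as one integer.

#0=j has no predecessor
#1=h has no predecessor
#2=j depends on [0:j]
#3=h depends on [1:h]
#4=h depends on [3:h]
sources: [0:j, 1:h]
N(rest) = Σ N(rest − s) over sources s of rest; N(one piece) = 1:
  size 1 → [2]=1  [4]=1
  size 2 → [0,2]=1  [2,4]=2  [3,4]=1
  size 3 → [0,2,4]=3  [1,3,4]=1  [2,3,4]=3
  first=0(j) contributes 4
  first=1(h) contributes 6
|[w]| = 10

10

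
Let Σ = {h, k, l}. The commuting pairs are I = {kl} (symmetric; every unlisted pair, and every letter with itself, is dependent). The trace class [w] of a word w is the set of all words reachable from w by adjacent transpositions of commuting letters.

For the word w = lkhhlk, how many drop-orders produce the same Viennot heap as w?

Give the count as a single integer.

4

#0=l has no predecessor
#1=k has no predecessor
#2=h depends on [0:l, 1:k]
#3=h depends on [2:h]
#4=l depends on [3:h]
#5=k depends on [3:h]
sources: [0:l, 1:k]
N(rest) = Σ N(rest − s) over sources s of rest; N(one piece) = 1:
  size 1 → [4]=1  [5]=1
  size 2 → [4,5]=2
  size 3 → [3,4,5]=2
  size 4 → [2,3,4,5]=2
  first=0(l) contributes 2
  first=1(k) contributes 2
|[w]| = 4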